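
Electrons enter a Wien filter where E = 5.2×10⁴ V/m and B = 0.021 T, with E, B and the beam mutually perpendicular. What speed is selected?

v = 2.5×10⁶ m/s

Zero net Lorentz force requires |qE| = |q v×B|, i.e. E = vB.
v = E/B = 5.2×10⁴/0.021 = 2.5×10⁶ m/s.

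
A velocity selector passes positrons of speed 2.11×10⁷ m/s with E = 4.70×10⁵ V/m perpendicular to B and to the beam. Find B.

Balance of forces in the selector: qE = qvB ⇒ B = E/v.
B = 4.70×10⁵/2.11×10⁷ = 0.0223 T.

B = 0.0223 T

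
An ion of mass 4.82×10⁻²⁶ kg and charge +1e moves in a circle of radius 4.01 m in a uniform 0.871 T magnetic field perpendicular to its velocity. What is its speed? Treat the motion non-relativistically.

From |q|vB = mv²/r, v = |q|Br/m.
v = (1.602×10⁻¹⁹)(0.871)(4.01)/4.82×10⁻²⁶ ≈ 1.16×10⁷ m/s.

v ≈ 1.16×10⁷ m/s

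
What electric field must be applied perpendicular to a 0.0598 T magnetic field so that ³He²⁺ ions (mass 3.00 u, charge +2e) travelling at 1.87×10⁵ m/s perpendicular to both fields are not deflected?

For straight-line motion qE = qvB, so E = vB.
E = 1.87×10⁵ × 0.0598 = 1.12×10⁴ V/m.

E = 1.12×10⁴ V/m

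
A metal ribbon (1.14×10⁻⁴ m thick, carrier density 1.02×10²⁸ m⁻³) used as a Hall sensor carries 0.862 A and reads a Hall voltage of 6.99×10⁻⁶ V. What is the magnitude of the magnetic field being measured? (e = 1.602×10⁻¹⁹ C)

B ≈ 1.51 T

From V_H = IB/(n e t), B = V_H n e t / I.
B = (6.99×10⁻⁶)(1.02×10²⁸)(1.602×10⁻¹⁹)(1.14×10⁻⁴)/0.862 ≈ 1.51 T.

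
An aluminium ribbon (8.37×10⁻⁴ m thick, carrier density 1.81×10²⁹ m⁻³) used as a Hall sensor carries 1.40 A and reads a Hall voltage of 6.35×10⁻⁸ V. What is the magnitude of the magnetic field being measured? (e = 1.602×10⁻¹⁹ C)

From V_H = IB/(n e t), B = V_H n e t / I.
B = (6.35×10⁻⁸)(1.81×10²⁹)(1.602×10⁻¹⁹)(8.37×10⁻⁴)/1.40 ≈ 1.10 T.

B ≈ 1.10 T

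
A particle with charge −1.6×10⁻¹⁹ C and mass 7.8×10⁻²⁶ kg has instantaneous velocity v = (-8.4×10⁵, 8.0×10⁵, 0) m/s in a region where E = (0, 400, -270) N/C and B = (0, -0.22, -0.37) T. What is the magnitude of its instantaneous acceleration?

|a| ≈ 9.58×10¹¹ m/s²

v×B = (-2.96×10⁵, -3.11×10⁵, 1.85×10⁵) N/C.
E + v×B = (-2.96×10⁵, -3.10×10⁵, 1.85×10⁵) N/C.
F = q(E + v×B) = (−1.6×10⁻¹⁹ C)·(-2.96×10⁵, -3.10×10⁵, 1.85×10⁵) = (4.74×10⁻¹⁴, 4.97×10⁻¹⁴, -2.95×10⁻¹⁴) N.
|a| = |F|/m = 7.471×10⁻¹⁴/7.8×10⁻²⁶ ≈ 9.58×10¹¹ m/s².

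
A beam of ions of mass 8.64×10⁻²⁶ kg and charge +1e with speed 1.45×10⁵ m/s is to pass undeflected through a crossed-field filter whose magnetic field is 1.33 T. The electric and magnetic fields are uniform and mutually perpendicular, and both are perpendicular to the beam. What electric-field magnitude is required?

For straight-line motion qE = qvB, so E = vB.
E = 1.45×10⁵ × 1.33 = 1.93×10⁵ V/m.

E = 1.93×10⁵ V/m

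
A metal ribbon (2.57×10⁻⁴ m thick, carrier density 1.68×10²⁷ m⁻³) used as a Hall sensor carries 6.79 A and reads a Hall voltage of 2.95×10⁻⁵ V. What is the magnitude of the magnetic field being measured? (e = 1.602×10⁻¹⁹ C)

B ≈ 0.301 T

From V_H = IB/(n e t), B = V_H n e t / I.
B = (2.95×10⁻⁵)(1.68×10²⁷)(1.602×10⁻¹⁹)(2.57×10⁻⁴)/6.79 ≈ 0.301 T.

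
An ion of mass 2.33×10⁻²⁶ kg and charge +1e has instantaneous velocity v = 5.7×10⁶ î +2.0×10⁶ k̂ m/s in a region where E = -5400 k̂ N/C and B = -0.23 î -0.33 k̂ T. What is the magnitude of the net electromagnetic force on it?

|F| ≈ 2.28×10⁻¹³ N

v×B = (0, 1.42×10⁶, 0) N/C.
E + v×B = (0, 1.42×10⁶, -5400) N/C.
F = q(E + v×B) = (1.602×10⁻¹⁹ C)·(0, 1.42×10⁶, -5400) = (0, 2.28×10⁻¹³, -8.65×10⁻¹⁶) N.
|F| = 2.28×10⁻¹³ N.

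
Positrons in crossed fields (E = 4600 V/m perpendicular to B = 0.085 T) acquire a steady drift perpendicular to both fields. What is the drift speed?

v_d ≈ 5.4×10⁴ m/s

The E×B drift speed is v_d = E/B.
v_d = 4600/0.085 = 5.4×10⁴ m/s.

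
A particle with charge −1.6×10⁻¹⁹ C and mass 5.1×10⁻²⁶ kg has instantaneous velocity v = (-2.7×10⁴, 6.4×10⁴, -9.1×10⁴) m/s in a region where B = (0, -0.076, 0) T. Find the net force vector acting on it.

v×B = (-6920, 0, 2050) N/C.
F = q v×B = (−1.6×10⁻¹⁹ C)·(-6920, 0, 2050) = (1.11×10⁻¹⁵, 0, -3.28×10⁻¹⁶) N.

F ≈ (1.11×10⁻¹⁵, 0, -3.28×10⁻¹⁶) N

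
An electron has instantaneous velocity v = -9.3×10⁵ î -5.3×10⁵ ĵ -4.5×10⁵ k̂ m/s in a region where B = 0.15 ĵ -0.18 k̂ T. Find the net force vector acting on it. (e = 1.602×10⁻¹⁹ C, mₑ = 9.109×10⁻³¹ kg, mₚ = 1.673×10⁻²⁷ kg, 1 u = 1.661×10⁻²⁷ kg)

v×B = (1.63×10⁵, -1.67×10⁵, -1.40×10⁵) N/C.
F = q v×B = (−1.602×10⁻¹⁹ C)·(1.63×10⁵, -1.67×10⁵, -1.40×10⁵) = (-2.61×10⁻¹⁴, 2.68×10⁻¹⁴, 2.23×10⁻¹⁴) N.

F ≈ (-2.61×10⁻¹⁴, 2.68×10⁻¹⁴, 2.23×10⁻¹⁴) N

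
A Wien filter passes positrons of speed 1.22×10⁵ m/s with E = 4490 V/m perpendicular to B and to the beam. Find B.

B = 0.0368 T

Balance of forces in the selector: qE = qvB ⇒ B = E/v.
B = 4490/1.22×10⁵ = 0.0368 T.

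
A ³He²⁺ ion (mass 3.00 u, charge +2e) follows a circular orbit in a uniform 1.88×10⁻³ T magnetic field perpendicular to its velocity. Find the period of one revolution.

The cyclotron period depends only on m, q, B: T = 2πm/(|q|B).
T = 2π(4.983×10⁻²⁷)/((3.204×10⁻¹⁹)(1.88×10⁻³)) ≈ 5.20×10⁻⁵ s.

T ≈ 5.20×10⁻⁵ s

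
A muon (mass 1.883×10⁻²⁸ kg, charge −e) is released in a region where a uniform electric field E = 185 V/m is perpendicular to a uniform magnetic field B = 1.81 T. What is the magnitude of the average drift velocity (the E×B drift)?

v_d ≈ 102 m/s

In crossed fields the guiding centre drifts at v_d = |E×B|/B² = E/B, independent of charge and mass.
v_d = 185/1.81 = 102 m/s.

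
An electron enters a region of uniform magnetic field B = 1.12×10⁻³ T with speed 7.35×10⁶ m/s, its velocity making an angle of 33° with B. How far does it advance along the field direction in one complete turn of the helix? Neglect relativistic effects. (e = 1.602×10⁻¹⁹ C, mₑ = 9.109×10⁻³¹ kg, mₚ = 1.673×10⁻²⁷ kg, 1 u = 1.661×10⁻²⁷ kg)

v∥ = v cosθ = 7.35×10⁶·cos33° ≈ 6.164×10⁶ m/s.
T = 2πm/(|q|B) = 2π(9.109×10⁻³¹)/((1.602×10⁻¹⁹)(1.12×10⁻³)) ≈ 3.190×10⁻⁸ s.
pitch = v∥ T = (6.164×10⁶)(3.190×10⁻⁸) ≈ 0.197 m.

p ≈ 0.197 m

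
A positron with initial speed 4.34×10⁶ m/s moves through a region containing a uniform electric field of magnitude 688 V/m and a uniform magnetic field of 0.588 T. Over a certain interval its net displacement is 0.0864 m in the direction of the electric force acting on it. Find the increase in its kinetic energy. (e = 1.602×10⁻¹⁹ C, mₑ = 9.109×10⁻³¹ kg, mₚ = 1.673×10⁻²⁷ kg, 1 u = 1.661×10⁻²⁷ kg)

The magnetic force is always ⟂ v and does no work; only the electric force changes KE.
ΔKE = F_E · d = |q|E d = (1.602×10⁻¹⁹)(688)(0.0864) ≈ 9.52×10⁻¹⁸ J.

ΔKE ≈ 9.52×10⁻¹⁸ J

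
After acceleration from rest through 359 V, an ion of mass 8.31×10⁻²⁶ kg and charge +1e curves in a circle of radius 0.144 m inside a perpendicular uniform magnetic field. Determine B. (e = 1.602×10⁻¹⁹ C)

v = √(2|q|V/m) = √(2·1.602×10⁻¹⁹·359/8.31×10⁻²⁶) ≈ 3.720×10⁴ m/s.
B = mv/(|q|r) = (8.31×10⁻²⁶)(3.720×10⁴)/((1.602×10⁻¹⁹)(0.144)) ≈ 0.134 T.

B ≈ 0.134 T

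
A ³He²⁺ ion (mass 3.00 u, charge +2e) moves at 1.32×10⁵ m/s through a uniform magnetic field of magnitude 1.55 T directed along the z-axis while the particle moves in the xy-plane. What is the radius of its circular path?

r ≈ 1.32×10⁻³ m

The magnetic force provides the centripetal force: |q|vB = mv²/r.
r = mv/(|q|B) = (4.983×10⁻²⁷)(1.32×10⁵)/((3.204×10⁻¹⁹)(1.55)) ≈ 1.32×10⁻³ m.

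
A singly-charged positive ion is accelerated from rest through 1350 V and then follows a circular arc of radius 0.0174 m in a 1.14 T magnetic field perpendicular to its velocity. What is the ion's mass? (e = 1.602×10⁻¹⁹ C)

m ≈ 2.33×10⁻²⁶ kg

Combine |q|V = ½mv² and r = mv/(|q|B): eliminate v to get m = qB²r²/(2V).
m = (1.602×10⁻¹⁹)(1.14)²(0.0174)²/(2·1350) ≈ 2.33×10⁻²⁶ kg.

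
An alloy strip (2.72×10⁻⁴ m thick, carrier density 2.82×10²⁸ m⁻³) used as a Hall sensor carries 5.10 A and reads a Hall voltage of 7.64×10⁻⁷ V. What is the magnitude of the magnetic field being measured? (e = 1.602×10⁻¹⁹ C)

From V_H = IB/(n e t), B = V_H n e t / I.
B = (7.64×10⁻⁷)(2.82×10²⁸)(1.602×10⁻¹⁹)(2.72×10⁻⁴)/5.10 ≈ 0.184 T.

B ≈ 0.184 T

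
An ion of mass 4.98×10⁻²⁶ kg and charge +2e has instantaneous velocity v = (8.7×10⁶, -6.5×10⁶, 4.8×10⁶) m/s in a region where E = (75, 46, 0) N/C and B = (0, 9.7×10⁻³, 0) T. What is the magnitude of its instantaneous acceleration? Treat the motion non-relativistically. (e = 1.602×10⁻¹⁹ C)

v×B = (-4.66×10⁴, 0, 8.44×10⁴) N/C.
E + v×B = (-4.65×10⁴, 46.0, 8.44×10⁴) N/C.
F = q(E + v×B) = (3.204×10⁻¹⁹ C)·(-4.65×10⁴, 46.0, 8.44×10⁴) = (-1.49×10⁻¹⁴, 1.47×10⁻¹⁷, 2.70×10⁻¹⁴) N.
|a| = |F|/m = 3.087×10⁻¹⁴/4.98×10⁻²⁶ ≈ 6.20×10¹¹ m/s².

|a| ≈ 6.20×10¹¹ m/s²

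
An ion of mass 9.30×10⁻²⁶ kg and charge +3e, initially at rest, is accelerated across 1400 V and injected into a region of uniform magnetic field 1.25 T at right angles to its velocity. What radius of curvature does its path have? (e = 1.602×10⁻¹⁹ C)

Acceleration: |q|V = ½mv² ⇒ v = √(2|q|V/m) = √(2·4.806×10⁻¹⁹·1400/9.30×10⁻²⁶) ≈ 1.203×10⁵ m/s.
In the field: r = mv/(|q|B) = (9.30×10⁻²⁶)(1.203×10⁵)/((4.806×10⁻¹⁹)(1.25)) ≈ 0.0186 m.

r ≈ 0.0186 m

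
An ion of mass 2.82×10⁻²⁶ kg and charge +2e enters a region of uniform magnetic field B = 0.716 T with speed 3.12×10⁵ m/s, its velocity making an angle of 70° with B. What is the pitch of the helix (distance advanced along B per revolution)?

v∥ = v cosθ = 3.12×10⁵·cos70° ≈ 1.067×10⁵ m/s.
T = 2πm/(|q|B) = 2π(2.82×10⁻²⁶)/((3.204×10⁻¹⁹)(0.716)) ≈ 7.724×10⁻⁷ s.
pitch = v∥ T = (1.067×10⁵)(7.724×10⁻⁷) ≈ 0.0824 m.

p ≈ 0.0824 m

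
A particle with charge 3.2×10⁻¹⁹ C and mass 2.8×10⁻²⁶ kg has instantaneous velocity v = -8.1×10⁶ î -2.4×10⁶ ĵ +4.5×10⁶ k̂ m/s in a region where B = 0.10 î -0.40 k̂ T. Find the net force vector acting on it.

v×B = (9.60×10⁵, -2.79×10⁶, 2.40×10⁵) N/C.
F = q v×B = (3.2×10⁻¹⁹ C)·(9.60×10⁵, -2.79×10⁶, 2.40×10⁵) = (3.07×10⁻¹³, -8.93×10⁻¹³, 7.68×10⁻¹⁴) N.

F ≈ (3.07×10⁻¹³, -8.93×10⁻¹³, 7.68×10⁻¹⁴) N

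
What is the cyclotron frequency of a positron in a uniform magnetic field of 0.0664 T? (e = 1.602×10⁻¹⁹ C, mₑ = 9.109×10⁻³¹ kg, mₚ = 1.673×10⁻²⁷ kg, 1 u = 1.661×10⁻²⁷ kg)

f = |q|B/(2πm).
f = (1.602×10⁻¹⁹)(0.0664)/(2π·9.109×10⁻³¹) ≈ 1.86×10⁹ Hz.

f ≈ 1.86×10⁹ Hz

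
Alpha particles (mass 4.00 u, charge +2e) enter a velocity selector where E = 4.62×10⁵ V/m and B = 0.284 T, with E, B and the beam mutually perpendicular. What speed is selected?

v = 1.63×10⁶ m/s

Zero net Lorentz force requires |qE| = |q v×B|, i.e. E = vB.
v = E/B = 4.62×10⁵/0.284 = 1.63×10⁶ m/s.
The result is independent of the particle's charge and mass.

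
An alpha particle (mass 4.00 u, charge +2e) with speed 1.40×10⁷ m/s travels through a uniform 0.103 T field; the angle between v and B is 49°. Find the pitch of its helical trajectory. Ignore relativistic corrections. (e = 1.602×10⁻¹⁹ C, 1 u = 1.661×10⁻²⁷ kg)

p ≈ 11.6 m

v∥ = v cosθ = 1.40×10⁷·cos49° ≈ 9.185×10⁶ m/s.
T = 2πm/(|q|B) = 2π(6.644×10⁻²⁷)/((3.204×10⁻¹⁹)(0.103)) ≈ 1.265×10⁻⁶ s.
pitch = v∥ T = (9.185×10⁶)(1.265×10⁻⁶) ≈ 11.6 m.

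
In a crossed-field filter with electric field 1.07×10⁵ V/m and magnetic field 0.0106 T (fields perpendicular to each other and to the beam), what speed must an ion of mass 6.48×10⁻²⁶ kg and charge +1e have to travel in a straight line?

Zero net Lorentz force requires |qE| = |q v×B|, i.e. E = vB.
v = E/B = 1.07×10⁵/0.0106 = 1.01×10⁷ m/s.

v = 1.01×10⁷ m/s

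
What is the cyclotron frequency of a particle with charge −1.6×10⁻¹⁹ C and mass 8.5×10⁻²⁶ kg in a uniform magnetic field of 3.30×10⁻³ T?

f ≈ 989 Hz

f = |q|B/(2πm).
f = (1.6×10⁻¹⁹)(3.30×10⁻³)/(2π·8.5×10⁻²⁶) ≈ 989 Hz.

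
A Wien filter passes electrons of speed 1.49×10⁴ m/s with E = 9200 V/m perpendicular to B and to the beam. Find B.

Balance of forces in the selector: qE = qvB ⇒ B = E/v.
B = 9200/1.49×10⁴ = 0.617 T.

B = 0.617 T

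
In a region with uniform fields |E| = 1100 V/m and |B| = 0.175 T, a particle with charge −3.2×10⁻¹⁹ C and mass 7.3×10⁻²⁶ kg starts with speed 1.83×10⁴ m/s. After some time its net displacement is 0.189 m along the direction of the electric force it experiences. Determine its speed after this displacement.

v_f ≈ 4.64×10⁴ m/s

B does no work; ΔKE = |q|E d.
½mv_f² = ½mv₀² + |q|Ed = ½(7.3×10⁻²⁶)(1.83×10⁴)² + (3.2×10⁻¹⁹)(1100)(0.189) ≈ 1.222×10⁻¹⁷ J + 6.653×10⁻¹⁷ J ≈ 7.875×10⁻¹⁷ J.
v_f = √(2·7.875×10⁻¹⁷/7.3×10⁻²⁶) ≈ 4.64×10⁴ m/s.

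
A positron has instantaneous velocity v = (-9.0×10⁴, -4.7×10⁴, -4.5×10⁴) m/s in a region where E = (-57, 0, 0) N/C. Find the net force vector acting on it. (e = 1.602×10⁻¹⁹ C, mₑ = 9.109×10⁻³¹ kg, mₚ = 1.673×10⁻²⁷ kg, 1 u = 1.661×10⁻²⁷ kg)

F ≈ (-9.13×10⁻¹⁸, 0, 0) N

Only an electric field acts, so F = qE = (1.602×10⁻¹⁹ C)·(-57.0, 0, 0) = (-9.13×10⁻¹⁸, 0, 0) N.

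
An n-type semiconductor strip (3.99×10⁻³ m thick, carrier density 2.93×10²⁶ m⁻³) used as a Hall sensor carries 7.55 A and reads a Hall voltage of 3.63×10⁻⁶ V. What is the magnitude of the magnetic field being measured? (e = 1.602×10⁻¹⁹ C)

B ≈ 0.0900 T

From V_H = IB/(n e t), B = V_H n e t / I.
B = (3.63×10⁻⁶)(2.93×10²⁶)(1.602×10⁻¹⁹)(3.99×10⁻³)/7.55 ≈ 0.0900 T.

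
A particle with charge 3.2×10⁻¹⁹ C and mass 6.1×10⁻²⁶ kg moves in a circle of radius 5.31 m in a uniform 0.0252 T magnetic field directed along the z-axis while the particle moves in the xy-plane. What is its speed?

From |q|vB = mv²/r, v = |q|Br/m.
v = (3.2×10⁻¹⁹)(0.0252)(5.31)/6.1×10⁻²⁶ ≈ 7.02×10⁵ m/s.

v ≈ 7.02×10⁵ m/s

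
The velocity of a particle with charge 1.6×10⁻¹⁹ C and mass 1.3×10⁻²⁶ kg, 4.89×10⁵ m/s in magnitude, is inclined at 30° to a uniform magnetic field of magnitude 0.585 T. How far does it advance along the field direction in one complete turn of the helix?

p ≈ 0.370 m

v∥ = v cosθ = 4.89×10⁵·cos30° ≈ 4.235×10⁵ m/s.
T = 2πm/(|q|B) = 2π(1.3×10⁻²⁶)/((1.6×10⁻¹⁹)(0.585)) ≈ 8.727×10⁻⁷ s.
pitch = v∥ T = (4.235×10⁵)(8.727×10⁻⁷) ≈ 0.370 m.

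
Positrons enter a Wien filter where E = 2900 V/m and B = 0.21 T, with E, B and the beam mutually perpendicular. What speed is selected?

v = 1.4×10⁴ m/s

For undeflected motion the electric and magnetic forces balance: qE = qvB.
v = E/B = 2900/0.21 = 1.4×10⁴ m/s.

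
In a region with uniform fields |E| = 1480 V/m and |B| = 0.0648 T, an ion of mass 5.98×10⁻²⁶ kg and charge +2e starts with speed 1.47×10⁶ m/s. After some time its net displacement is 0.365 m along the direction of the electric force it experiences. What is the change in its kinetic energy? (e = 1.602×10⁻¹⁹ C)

ΔKE ≈ 1.73×10⁻¹⁶ J

The magnetic force is always ⟂ v and does no work; only the electric force changes KE.
ΔKE = F_E · d = |q|E d = (3.204×10⁻¹⁹)(1480)(0.365) ≈ 1.73×10⁻¹⁶ J.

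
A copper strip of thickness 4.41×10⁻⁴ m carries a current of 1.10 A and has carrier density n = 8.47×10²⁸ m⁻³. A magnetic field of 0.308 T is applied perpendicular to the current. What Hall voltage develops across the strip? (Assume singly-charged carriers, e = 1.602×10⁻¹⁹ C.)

V_H = IB/(n e t).
V_H = (1.10)(0.308)/((8.47×10²⁸)(1.602×10⁻¹⁹)(4.41×10⁻⁴)) ≈ 5.66×10⁻⁸ V.

V_H ≈ 5.66×10⁻⁸ V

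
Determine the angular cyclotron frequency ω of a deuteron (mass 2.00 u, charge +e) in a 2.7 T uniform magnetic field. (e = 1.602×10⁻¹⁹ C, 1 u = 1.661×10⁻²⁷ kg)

ω = |q|B/m.
ω = (1.602×10⁻¹⁹)(2.7)/3.322×10⁻²⁷ ≈ 1.3×10⁸ rad/s.

ω ≈ 1.3×10⁸ rad/s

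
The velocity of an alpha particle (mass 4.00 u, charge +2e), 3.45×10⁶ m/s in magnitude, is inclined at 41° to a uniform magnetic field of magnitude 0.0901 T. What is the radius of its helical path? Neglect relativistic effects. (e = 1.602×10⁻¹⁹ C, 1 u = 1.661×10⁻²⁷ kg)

r ≈ 0.521 m

v⊥ = v sinθ = 3.45×10⁶·sin41° ≈ 2.263×10⁶ m/s.
r = m v⊥/(|q|B) = (6.644×10⁻²⁷)(2.263×10⁶)/((3.204×10⁻¹⁹)(0.0901)) ≈ 0.521 m.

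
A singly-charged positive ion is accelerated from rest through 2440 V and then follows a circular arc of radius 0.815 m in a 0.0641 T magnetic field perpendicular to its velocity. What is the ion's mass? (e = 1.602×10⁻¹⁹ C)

Combine |q|V = ½mv² and r = mv/(|q|B): eliminate v to get m = qB²r²/(2V).
m = (1.602×10⁻¹⁹)(0.0641)²(0.815)²/(2·2440) ≈ 8.96×10⁻²⁶ kg.

m ≈ 8.96×10⁻²⁶ kg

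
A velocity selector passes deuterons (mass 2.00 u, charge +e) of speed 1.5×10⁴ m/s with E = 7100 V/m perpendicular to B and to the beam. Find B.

Balance of forces in the selector: qE = qvB ⇒ B = E/v.
B = 7100/1.5×10⁴ = 0.47 T.

B = 0.47 T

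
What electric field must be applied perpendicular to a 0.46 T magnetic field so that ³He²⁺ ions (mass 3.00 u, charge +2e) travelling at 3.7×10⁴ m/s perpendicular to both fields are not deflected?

E = 1.7×10⁴ V/m

For straight-line motion qE = qvB, so E = vB.
E = 3.7×10⁴ × 0.46 = 1.7×10⁴ V/m.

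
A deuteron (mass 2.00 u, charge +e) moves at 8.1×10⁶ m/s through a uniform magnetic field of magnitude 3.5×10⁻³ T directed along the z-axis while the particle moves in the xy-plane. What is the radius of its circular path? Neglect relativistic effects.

The magnetic force provides the centripetal force: |q|vB = mv²/r.
r = mv/(|q|B) = (3.322×10⁻²⁷)(8.1×10⁶)/((1.602×10⁻¹⁹)(3.5×10⁻³)) ≈ 48 m.

r ≈ 48 m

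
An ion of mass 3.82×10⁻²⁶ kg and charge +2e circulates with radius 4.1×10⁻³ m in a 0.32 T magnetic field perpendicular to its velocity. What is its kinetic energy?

v = |q|Br/m, then KE = ½mv² = (qBr)²/(2m).
v = (3.204×10⁻¹⁹)(0.32)(4.1×10⁻³)/3.82×10⁻²⁶ ≈ 1.100×10⁴ m/s.
KE = ½(3.82×10⁻²⁶)(1.100×10⁴)² ≈ 2.3×10⁻¹⁸ J.

KE ≈ 2.3×10⁻¹⁸ J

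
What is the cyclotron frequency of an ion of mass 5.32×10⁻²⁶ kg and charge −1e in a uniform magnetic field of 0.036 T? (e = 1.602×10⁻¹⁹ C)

f ≈ 1.7×10⁴ Hz

f = |q|B/(2πm).
f = (1.602×10⁻¹⁹)(0.036)/(2π·5.32×10⁻²⁶) ≈ 1.7×10⁴ Hz.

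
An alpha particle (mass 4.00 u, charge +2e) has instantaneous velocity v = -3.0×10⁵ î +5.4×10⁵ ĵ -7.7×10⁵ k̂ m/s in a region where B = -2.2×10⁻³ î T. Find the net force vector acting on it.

v×B = (0, 1690, 1190) N/C.
F = q v×B = (3.204×10⁻¹⁹ C)·(0, 1690, 1190) = (0, 5.43×10⁻¹⁶, 3.81×10⁻¹⁶) N.

F ≈ (0, 5.43×10⁻¹⁶, 3.81×10⁻¹⁶) N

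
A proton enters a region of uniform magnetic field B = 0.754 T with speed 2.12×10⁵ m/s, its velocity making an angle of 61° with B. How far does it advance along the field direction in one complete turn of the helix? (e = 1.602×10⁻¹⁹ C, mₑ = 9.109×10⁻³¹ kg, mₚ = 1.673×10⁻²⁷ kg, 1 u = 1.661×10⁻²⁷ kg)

v∥ = v cosθ = 2.12×10⁵·cos61° ≈ 1.028×10⁵ m/s.
T = 2πm/(|q|B) = 2π(1.673×10⁻²⁷)/((1.602×10⁻¹⁹)(0.754)) ≈ 8.702×10⁻⁸ s.
pitch = v∥ T = (1.028×10⁵)(8.702×10⁻⁸) ≈ 8.94×10⁻³ m.

p ≈ 8.94×10⁻³ m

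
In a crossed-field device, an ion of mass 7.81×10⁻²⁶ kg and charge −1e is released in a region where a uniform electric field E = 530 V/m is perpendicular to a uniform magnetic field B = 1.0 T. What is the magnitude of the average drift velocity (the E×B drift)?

v_d ≈ 530 m/s

The E×B drift speed is v_d = E/B.
v_d = 530/1.0 = 530 m/s.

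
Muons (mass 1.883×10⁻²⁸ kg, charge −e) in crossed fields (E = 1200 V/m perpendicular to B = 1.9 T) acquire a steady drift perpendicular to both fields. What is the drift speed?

In crossed fields the guiding centre drifts at v_d = |E×B|/B² = E/B, independent of charge and mass.
v_d = 1200/1.9 = 630 m/s.

v_d ≈ 630 m/s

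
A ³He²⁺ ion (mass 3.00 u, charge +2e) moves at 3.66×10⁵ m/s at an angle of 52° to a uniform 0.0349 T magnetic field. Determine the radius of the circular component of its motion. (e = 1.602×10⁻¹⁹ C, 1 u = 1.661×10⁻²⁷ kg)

v⊥ = v sinθ = 3.66×10⁵·sin52° ≈ 2.884×10⁵ m/s.
r = m v⊥/(|q|B) = (4.983×10⁻²⁷)(2.884×10⁵)/((3.204×10⁻¹⁹)(0.0349)) ≈ 0.129 m.

r ≈ 0.129 m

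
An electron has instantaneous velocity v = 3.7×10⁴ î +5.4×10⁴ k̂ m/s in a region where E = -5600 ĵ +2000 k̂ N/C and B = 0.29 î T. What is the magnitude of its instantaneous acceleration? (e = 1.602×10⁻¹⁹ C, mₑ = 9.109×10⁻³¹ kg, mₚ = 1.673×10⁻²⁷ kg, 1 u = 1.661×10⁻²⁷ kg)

v×B = (0, 1.57×10⁴, 0) N/C.
E + v×B = (0, 1.01×10⁴, 2000) N/C.
F = q(E + v×B) = (−1.602×10⁻¹⁹ C)·(0, 1.01×10⁴, 2000) = (0, -1.61×10⁻¹⁵, -3.20×10⁻¹⁶) N.
|a| = |F|/m = 1.643×10⁻¹⁵/9.109×10⁻³¹ ≈ 1.80×10¹⁵ m/s².

|a| ≈ 1.80×10¹⁵ m/s²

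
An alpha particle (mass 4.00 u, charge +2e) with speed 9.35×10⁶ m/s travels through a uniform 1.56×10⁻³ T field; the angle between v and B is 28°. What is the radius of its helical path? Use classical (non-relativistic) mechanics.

r ≈ 58.3 m

v⊥ = v sinθ = 9.35×10⁶·sin28° ≈ 4.390×10⁶ m/s.
r = m v⊥/(|q|B) = (6.644×10⁻²⁷)(4.390×10⁶)/((3.204×10⁻¹⁹)(1.56×10⁻³)) ≈ 58.3 m.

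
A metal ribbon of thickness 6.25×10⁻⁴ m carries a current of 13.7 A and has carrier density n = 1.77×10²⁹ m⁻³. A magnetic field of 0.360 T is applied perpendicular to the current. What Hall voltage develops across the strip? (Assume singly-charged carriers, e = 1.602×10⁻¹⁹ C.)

V_H = IB/(n e t).
V_H = (13.7)(0.360)/((1.77×10²⁹)(1.602×10⁻¹⁹)(6.25×10⁻⁴)) ≈ 2.78×10⁻⁷ V.

V_H ≈ 2.78×10⁻⁷ V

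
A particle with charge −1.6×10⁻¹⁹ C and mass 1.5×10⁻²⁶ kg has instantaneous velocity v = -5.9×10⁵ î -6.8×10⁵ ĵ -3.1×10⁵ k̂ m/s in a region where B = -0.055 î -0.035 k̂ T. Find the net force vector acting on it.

F ≈ (-3.81×10⁻¹⁵, 5.76×10⁻¹⁶, 5.98×10⁻¹⁵) N

v×B = (2.38×10⁴, -3600, -3.74×10⁴) N/C.
F = q v×B = (−1.6×10⁻¹⁹ C)·(2.38×10⁴, -3600, -3.74×10⁴) = (-3.81×10⁻¹⁵, 5.76×10⁻¹⁶, 5.98×10⁻¹⁵) N.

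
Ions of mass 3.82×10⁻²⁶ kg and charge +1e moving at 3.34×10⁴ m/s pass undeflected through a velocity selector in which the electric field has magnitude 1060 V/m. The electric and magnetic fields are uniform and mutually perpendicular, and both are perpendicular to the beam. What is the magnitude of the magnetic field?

B = 0.0317 T

Balance of forces in the selector: qE = qvB ⇒ B = E/v.
B = 1060/3.34×10⁴ = 0.0317 T.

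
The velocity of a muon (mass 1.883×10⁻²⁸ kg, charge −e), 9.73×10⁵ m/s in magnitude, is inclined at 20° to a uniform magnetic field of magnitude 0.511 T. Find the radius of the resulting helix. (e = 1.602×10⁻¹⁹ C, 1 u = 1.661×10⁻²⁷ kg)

r ≈ 7.65×10⁻⁴ m

v⊥ = v sinθ = 9.73×10⁵·sin20° ≈ 3.328×10⁵ m/s.
r = m v⊥/(|q|B) = (1.883×10⁻²⁸)(3.328×10⁵)/((1.602×10⁻¹⁹)(0.511)) ≈ 7.65×10⁻⁴ m.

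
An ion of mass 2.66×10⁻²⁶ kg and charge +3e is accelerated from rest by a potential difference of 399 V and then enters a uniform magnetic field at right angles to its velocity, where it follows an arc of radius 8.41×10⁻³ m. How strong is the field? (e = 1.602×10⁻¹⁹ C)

B ≈ 0.790 T

v = √(2|q|V/m) = √(2·4.806×10⁻¹⁹·399/2.66×10⁻²⁶) ≈ 1.201×10⁵ m/s.
B = mv/(|q|r) = (2.66×10⁻²⁶)(1.201×10⁵)/((4.806×10⁻¹⁹)(8.41×10⁻³)) ≈ 0.790 T.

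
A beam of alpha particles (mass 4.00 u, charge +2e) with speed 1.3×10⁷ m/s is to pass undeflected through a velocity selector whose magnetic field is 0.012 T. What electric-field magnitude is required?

E = 1.6×10⁵ V/m

For straight-line motion qE = qvB, so E = vB.
E = 1.3×10⁷ × 0.012 = 1.6×10⁵ V/m.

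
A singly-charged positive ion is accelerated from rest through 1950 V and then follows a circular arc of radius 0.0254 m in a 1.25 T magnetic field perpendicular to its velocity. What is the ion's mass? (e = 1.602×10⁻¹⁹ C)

m ≈ 4.14×10⁻²⁶ kg

Combine |q|V = ½mv² and r = mv/(|q|B): eliminate v to get m = qB²r²/(2V).
m = (1.602×10⁻¹⁹)(1.25)²(0.0254)²/(2·1950) ≈ 4.14×10⁻²⁶ kg.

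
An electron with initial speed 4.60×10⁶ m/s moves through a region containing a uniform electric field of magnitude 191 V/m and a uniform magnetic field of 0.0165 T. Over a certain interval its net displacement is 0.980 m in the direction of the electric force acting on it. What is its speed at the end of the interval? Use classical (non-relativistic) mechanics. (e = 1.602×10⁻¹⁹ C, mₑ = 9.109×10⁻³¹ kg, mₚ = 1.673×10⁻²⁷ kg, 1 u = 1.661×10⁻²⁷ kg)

v_f ≈ 9.33×10⁶ m/s

B does no work; ΔKE = |q|E d.
½mv_f² = ½mv₀² + |q|Ed = ½(9.109×10⁻³¹)(4.60×10⁶)² + (1.602×10⁻¹⁹)(191)(0.980) ≈ 9.637×10⁻¹⁸ J + 2.999×10⁻¹⁷ J ≈ 3.962×10⁻¹⁷ J.
v_f = √(2·3.962×10⁻¹⁷/9.109×10⁻³¹) ≈ 9.33×10⁶ m/s.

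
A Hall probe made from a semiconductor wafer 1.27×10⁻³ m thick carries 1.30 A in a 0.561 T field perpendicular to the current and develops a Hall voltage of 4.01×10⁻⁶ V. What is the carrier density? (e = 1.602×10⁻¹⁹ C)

From V_H = IB/(n e t), n = IB/(V_H e t).
n = (1.30)(0.561)/((4.01×10⁻⁶)(1.602×10⁻¹⁹)(1.27×10⁻³)) ≈ 8.94×10²⁶ m⁻³.

n ≈ 8.94×10²⁶ m⁻³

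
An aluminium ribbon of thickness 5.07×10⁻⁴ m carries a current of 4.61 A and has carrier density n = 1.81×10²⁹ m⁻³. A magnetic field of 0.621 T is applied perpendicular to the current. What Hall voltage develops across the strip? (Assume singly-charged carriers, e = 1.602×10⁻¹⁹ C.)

V_H = IB/(n e t).
V_H = (4.61)(0.621)/((1.81×10²⁹)(1.602×10⁻¹⁹)(5.07×10⁻⁴)) ≈ 1.95×10⁻⁷ V.

V_H ≈ 1.95×10⁻⁷ V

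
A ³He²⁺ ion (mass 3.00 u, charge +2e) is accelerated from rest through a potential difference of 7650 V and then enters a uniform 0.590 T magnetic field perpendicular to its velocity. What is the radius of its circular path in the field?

Acceleration: |q|V = ½mv² ⇒ v = √(2|q|V/m) = √(2·3.204×10⁻¹⁹·7650/4.983×10⁻²⁷) ≈ 9.919×10⁵ m/s.
In the field: r = mv/(|q|B) = (4.983×10⁻²⁷)(9.919×10⁵)/((3.204×10⁻¹⁹)(0.590)) ≈ 0.0261 m.

r ≈ 0.0261 m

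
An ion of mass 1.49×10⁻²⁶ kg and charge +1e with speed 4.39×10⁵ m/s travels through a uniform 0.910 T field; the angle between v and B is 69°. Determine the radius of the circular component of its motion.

r ≈ 0.0419 m

v⊥ = v sinθ = 4.39×10⁵·sin69° ≈ 4.098×10⁵ m/s.
r = m v⊥/(|q|B) = (1.49×10⁻²⁶)(4.098×10⁵)/((1.602×10⁻¹⁹)(0.910)) ≈ 0.0419 m.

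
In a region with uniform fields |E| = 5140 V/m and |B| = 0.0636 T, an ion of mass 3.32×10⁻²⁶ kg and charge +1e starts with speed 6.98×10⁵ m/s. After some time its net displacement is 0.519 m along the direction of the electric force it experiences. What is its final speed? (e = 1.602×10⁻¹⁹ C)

v_f ≈ 7.16×10⁵ m/s

B does no work; ΔKE = |q|E d.
½mv_f² = ½mv₀² + |q|Ed = ½(3.32×10⁻²⁶)(6.98×10⁵)² + (1.602×10⁻¹⁹)(5140)(0.519) ≈ 8.088×10⁻¹⁵ J + 4.274×10⁻¹⁶ J ≈ 8.515×10⁻¹⁵ J.
v_f = √(2·8.515×10⁻¹⁵/3.32×10⁻²⁶) ≈ 7.16×10⁵ m/s.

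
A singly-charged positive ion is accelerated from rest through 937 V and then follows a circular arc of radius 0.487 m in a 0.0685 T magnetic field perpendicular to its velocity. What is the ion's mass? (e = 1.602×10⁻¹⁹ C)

Combine |q|V = ½mv² and r = mv/(|q|B): eliminate v to get m = qB²r²/(2V).
m = (1.602×10⁻¹⁹)(0.0685)²(0.487)²/(2·937) ≈ 9.51×10⁻²⁶ kg.

m ≈ 9.51×10⁻²⁶ kg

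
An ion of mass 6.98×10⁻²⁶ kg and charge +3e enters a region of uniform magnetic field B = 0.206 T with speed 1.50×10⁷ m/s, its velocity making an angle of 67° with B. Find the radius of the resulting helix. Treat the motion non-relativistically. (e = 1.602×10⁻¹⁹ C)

r ≈ 9.73 m

v⊥ = v sinθ = 1.50×10⁷·sin67° ≈ 1.381×10⁷ m/s.
r = m v⊥/(|q|B) = (6.98×10⁻²⁶)(1.381×10⁷)/((4.806×10⁻¹⁹)(0.206)) ≈ 9.73 m.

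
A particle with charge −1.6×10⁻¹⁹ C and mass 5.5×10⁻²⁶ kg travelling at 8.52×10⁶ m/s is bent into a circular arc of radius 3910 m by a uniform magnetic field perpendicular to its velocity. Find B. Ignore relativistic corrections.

B ≈ 7.49×10⁻⁴ T

From |q|vB = mv²/r, B = mv/(|q|r).
B = (5.5×10⁻²⁶)(8.52×10⁶)/((1.6×10⁻¹⁹)(3910)) ≈ 7.49×10⁻⁴ T.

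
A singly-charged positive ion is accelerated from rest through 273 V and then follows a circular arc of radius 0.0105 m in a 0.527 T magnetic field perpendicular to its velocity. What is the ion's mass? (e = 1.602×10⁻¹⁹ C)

Combine |q|V = ½mv² and r = mv/(|q|B): eliminate v to get m = qB²r²/(2V).
m = (1.602×10⁻¹⁹)(0.527)²(0.0105)²/(2·273) ≈ 8.98×10⁻²⁷ kg.

m ≈ 8.98×10⁻²⁷ kg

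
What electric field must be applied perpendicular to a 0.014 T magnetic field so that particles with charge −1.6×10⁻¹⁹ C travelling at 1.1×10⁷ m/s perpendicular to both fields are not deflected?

E = 1.5×10⁵ V/m

For straight-line motion qE = qvB, so E = vB.
E = 1.1×10⁷ × 0.014 = 1.5×10⁵ V/m.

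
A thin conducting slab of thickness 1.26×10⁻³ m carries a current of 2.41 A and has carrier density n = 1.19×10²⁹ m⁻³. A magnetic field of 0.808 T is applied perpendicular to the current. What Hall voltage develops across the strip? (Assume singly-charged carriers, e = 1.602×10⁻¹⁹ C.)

V_H = IB/(n e t).
V_H = (2.41)(0.808)/((1.19×10²⁹)(1.602×10⁻¹⁹)(1.26×10⁻³)) ≈ 8.11×10⁻⁸ V.

V_H ≈ 8.11×10⁻⁸ V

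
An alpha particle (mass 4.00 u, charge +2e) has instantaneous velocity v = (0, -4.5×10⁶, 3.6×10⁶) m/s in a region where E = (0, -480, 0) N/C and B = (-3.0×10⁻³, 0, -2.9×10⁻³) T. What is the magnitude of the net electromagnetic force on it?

|F| ≈ 7.02×10⁻¹⁵ N

v×B = (1.30×10⁴, -1.08×10⁴, -1.35×10⁴) N/C.
E + v×B = (1.30×10⁴, -1.13×10⁴, -1.35×10⁴) N/C.
F = q(E + v×B) = (3.204×10⁻¹⁹ C)·(1.30×10⁴, -1.13×10⁴, -1.35×10⁴) = (4.18×10⁻¹⁵, -3.61×10⁻¹⁵, -4.33×10⁻¹⁵) N.
|F| = 7.02×10⁻¹⁵ N.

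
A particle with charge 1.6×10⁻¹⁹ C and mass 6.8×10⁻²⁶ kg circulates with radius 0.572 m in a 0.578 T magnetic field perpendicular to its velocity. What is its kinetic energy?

v = |q|Br/m, then KE = ½mv² = (qBr)²/(2m).
v = (1.6×10⁻¹⁹)(0.578)(0.572)/6.8×10⁻²⁶ ≈ 7.779×10⁵ m/s.
KE = ½(6.8×10⁻²⁶)(7.779×10⁵)² ≈ 2.06×10⁻¹⁴ J.

KE ≈ 2.06×10⁻¹⁴ J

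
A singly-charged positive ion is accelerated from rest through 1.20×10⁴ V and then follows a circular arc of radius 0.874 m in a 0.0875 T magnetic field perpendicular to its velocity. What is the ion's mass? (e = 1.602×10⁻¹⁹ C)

Combine |q|V = ½mv² and r = mv/(|q|B): eliminate v to get m = qB²r²/(2V).
m = (1.602×10⁻¹⁹)(0.0875)²(0.874)²/(2·1.20×10⁴) ≈ 3.90×10⁻²⁶ kg.

m ≈ 3.90×10⁻²⁶ kg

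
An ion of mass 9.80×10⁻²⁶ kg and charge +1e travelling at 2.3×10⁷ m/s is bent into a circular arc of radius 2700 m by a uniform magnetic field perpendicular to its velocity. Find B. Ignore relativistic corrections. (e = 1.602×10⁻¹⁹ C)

B ≈ 5.2×10⁻³ T

From |q|vB = mv²/r, B = mv/(|q|r).
B = (9.80×10⁻²⁶)(2.3×10⁷)/((1.602×10⁻¹⁹)(2700)) ≈ 5.2×10⁻³ T.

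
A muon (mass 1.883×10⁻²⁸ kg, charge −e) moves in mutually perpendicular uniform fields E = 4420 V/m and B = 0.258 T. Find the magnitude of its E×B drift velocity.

v_d ≈ 1.71×10⁴ m/s

The E×B drift speed is v_d = E/B.
v_d = 4420/0.258 = 1.71×10⁴ m/s.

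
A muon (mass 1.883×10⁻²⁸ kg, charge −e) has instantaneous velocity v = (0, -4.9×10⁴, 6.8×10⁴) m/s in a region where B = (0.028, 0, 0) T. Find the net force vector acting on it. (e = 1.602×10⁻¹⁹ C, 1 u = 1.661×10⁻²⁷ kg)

F ≈ (0, -3.05×10⁻¹⁶, -2.20×10⁻¹⁶) N

v×B = (0, 1900, 1370) N/C.
F = q v×B = (−1.602×10⁻¹⁹ C)·(0, 1900, 1370) = (0, -3.05×10⁻¹⁶, -2.20×10⁻¹⁶) N.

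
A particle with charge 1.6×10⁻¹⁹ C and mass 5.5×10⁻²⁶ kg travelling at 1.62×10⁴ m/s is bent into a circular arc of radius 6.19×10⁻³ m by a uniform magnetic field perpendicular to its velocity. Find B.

B ≈ 0.900 T

From |q|vB = mv²/r, B = mv/(|q|r).
B = (5.5×10⁻²⁶)(1.62×10⁴)/((1.6×10⁻¹⁹)(6.19×10⁻³)) ≈ 0.900 T.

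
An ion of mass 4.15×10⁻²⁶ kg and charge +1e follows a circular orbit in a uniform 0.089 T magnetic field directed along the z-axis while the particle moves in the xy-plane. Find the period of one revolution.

The cyclotron period depends only on m, q, B: T = 2πm/(|q|B).
T = 2π(4.15×10⁻²⁶)/((1.602×10⁻¹⁹)(0.089)) ≈ 1.8×10⁻⁵ s.

T ≈ 1.8×10⁻⁵ s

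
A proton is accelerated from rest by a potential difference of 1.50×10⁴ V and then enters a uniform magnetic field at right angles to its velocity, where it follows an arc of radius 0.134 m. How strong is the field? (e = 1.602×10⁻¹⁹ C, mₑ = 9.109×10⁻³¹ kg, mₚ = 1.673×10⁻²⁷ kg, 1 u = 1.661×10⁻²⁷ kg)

B ≈ 0.132 T

v = √(2|q|V/m) = √(2·1.602×10⁻¹⁹·1.50×10⁴/1.673×10⁻²⁷) ≈ 1.695×10⁶ m/s.
B = mv/(|q|r) = (1.673×10⁻²⁷)(1.695×10⁶)/((1.602×10⁻¹⁹)(0.134)) ≈ 0.132 T.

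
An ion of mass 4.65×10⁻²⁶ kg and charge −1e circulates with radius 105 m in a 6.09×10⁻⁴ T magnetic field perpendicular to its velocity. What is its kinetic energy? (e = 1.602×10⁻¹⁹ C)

KE ≈ 7040 eV

v = |q|Br/m, then KE = ½mv² = (qBr)²/(2m).
v = (1.602×10⁻¹⁹)(6.09×10⁻⁴)(105)/4.65×10⁻²⁶ ≈ 2.203×10⁵ m/s.
KE = ½(4.65×10⁻²⁶)(2.203×10⁵)² ≈ 1.13×10⁻¹⁵ J = 7040 eV.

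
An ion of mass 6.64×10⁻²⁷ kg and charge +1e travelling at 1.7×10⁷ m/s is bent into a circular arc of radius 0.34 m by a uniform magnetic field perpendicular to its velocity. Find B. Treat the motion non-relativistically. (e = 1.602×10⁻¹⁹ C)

From |q|vB = mv²/r, B = mv/(|q|r).
B = (6.64×10⁻²⁷)(1.7×10⁷)/((1.602×10⁻¹⁹)(0.34)) ≈ 2.1 T.

B ≈ 2.1 T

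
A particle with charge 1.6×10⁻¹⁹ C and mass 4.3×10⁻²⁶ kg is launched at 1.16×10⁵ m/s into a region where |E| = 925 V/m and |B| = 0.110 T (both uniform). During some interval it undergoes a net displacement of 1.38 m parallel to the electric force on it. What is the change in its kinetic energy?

ΔKE ≈ 2.04×10⁻¹⁶ J

The magnetic force is always ⟂ v and does no work; only the electric force changes KE.
ΔKE = F_E · d = |q|E d = (1.6×10⁻¹⁹)(925)(1.38) ≈ 2.04×10⁻¹⁶ J.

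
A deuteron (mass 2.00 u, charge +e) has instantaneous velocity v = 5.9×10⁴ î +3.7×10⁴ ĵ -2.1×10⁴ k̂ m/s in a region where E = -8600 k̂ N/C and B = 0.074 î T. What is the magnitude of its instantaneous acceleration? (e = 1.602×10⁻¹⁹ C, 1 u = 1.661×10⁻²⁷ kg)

|a| ≈ 5.52×10¹¹ m/s²

v×B = (0, -1550, -2740) N/C.
E + v×B = (0, -1550, -1.13×10⁴) N/C.
F = q(E + v×B) = (1.602×10⁻¹⁹ C)·(0, -1550, -1.13×10⁴) = (0, -2.49×10⁻¹⁶, -1.82×10⁻¹⁵) N.
|a| = |F|/m = 1.833×10⁻¹⁵/3.322×10⁻²⁷ ≈ 5.52×10¹¹ m/s².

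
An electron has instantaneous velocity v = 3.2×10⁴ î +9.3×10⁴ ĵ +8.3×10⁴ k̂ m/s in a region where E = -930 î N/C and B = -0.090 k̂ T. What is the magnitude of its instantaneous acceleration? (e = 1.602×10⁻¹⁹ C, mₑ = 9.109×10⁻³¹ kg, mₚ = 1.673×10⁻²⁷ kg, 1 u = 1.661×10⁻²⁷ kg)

v×B = (-8370, 2880, 0) N/C.
E + v×B = (-9300, 2880, 0) N/C.
F = q(E + v×B) = (−1.602×10⁻¹⁹ C)·(-9300, 2880, 0) = (1.49×10⁻¹⁵, -4.61×10⁻¹⁶, 0) N.
|a| = |F|/m = 1.560×10⁻¹⁵/9.109×10⁻³¹ ≈ 1.71×10¹⁵ m/s².

|a| ≈ 1.71×10¹⁵ m/s²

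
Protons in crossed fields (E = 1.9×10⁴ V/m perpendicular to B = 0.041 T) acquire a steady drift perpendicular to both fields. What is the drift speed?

v_d ≈ 4.6×10⁵ m/s

The E×B drift speed is v_d = E/B.
v_d = 1.9×10⁴/0.041 = 4.6×10⁵ m/s.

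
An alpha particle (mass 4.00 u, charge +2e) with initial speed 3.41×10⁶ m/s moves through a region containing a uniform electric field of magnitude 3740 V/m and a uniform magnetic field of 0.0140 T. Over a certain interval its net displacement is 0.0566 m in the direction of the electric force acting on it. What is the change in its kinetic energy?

ΔKE ≈ 6.78×10⁻¹⁷ J

The magnetic force is always ⟂ v and does no work; only the electric force changes KE.
ΔKE = F_E · d = |q|E d = (3.204×10⁻¹⁹)(3740)(0.0566) ≈ 6.78×10⁻¹⁷ J.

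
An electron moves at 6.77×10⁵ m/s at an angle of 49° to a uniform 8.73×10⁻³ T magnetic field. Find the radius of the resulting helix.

r ≈ 3.33×10⁻⁴ m

v⊥ = v sinθ = 6.77×10⁵·sin49° ≈ 5.109×10⁵ m/s.
r = m v⊥/(|q|B) = (9.109×10⁻³¹)(5.109×10⁵)/((1.602×10⁻¹⁹)(8.73×10⁻³)) ≈ 3.33×10⁻⁴ m.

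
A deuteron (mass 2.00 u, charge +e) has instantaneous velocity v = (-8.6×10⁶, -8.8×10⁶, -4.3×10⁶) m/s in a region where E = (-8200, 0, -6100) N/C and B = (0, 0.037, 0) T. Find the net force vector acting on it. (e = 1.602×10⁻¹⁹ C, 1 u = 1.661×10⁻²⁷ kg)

v×B = (1.59×10⁵, 0, -3.18×10⁵) N/C.
E + v×B = (1.51×10⁵, 0, -3.24×10⁵) N/C.
F = q(E + v×B) = (1.602×10⁻¹⁹ C)·(1.51×10⁵, 0, -3.24×10⁵) = (2.42×10⁻¹⁴, 0, -5.20×10⁻¹⁴) N.

F ≈ (2.42×10⁻¹⁴, 0, -5.20×10⁻¹⁴) N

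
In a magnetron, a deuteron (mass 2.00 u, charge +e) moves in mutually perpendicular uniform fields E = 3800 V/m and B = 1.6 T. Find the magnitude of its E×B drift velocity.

v_d ≈ 2400 m/s

In crossed fields the guiding centre drifts at v_d = |E×B|/B² = E/B, independent of charge and mass.
v_d = 3800/1.6 = 2400 m/s.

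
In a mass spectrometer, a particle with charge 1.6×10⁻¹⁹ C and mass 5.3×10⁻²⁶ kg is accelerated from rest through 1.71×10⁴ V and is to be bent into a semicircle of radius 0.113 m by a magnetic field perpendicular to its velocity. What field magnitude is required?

B ≈ 0.942 T

v = √(2|q|V/m) = √(2·1.6×10⁻¹⁹·1.71×10⁴/5.3×10⁻²⁶) ≈ 3.213×10⁵ m/s.
B = mv/(|q|r) = (5.3×10⁻²⁶)(3.213×10⁵)/((1.6×10⁻¹⁹)(0.113)) ≈ 0.942 T.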